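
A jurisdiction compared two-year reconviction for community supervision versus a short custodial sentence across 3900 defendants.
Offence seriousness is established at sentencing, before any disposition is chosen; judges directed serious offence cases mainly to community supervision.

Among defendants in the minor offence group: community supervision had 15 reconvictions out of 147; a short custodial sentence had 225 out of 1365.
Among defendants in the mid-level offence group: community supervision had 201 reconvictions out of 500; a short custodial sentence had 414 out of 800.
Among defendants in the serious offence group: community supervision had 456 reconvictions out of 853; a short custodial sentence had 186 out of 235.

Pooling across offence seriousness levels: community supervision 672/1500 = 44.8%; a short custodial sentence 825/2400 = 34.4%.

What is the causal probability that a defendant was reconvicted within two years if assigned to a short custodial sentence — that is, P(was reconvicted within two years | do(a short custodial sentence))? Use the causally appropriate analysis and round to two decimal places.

The imbalance in offence seriousness arose from how defendants were allocated, not from anything the disposition did; and offence seriousness independently affects the outcome. The pooled gap is confounded — condition on offence seriousness.
Standardising a short custodial sentence to the population offence seriousness mix: 0.388·225/1365 + 0.333·414/800 + 0.279·186/235 = 0.457.

0.46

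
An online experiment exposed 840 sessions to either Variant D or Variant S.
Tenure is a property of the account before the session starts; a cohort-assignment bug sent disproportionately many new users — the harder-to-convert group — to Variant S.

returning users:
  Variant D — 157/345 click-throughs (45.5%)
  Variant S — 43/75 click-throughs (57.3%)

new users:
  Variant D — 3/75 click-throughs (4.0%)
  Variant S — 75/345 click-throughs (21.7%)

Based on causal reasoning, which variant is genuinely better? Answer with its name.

Variant S is higher inside every user tenure stratum but Variant D is higher in aggregate. Whether to stratify depends on how user tenure relates to the variant.
User tenure satisfies the back-door criterion: it is not a descendant of the variant, and it blocks the spurious path from variant to outcome. Adjusting for it (i.e., using the within-user tenure rates) gives the causal effect.
Within each level — returning users: 45.5% vs 57.3%; new users: 4.0% vs 21.7% — Variant S is higher every time.

Variant S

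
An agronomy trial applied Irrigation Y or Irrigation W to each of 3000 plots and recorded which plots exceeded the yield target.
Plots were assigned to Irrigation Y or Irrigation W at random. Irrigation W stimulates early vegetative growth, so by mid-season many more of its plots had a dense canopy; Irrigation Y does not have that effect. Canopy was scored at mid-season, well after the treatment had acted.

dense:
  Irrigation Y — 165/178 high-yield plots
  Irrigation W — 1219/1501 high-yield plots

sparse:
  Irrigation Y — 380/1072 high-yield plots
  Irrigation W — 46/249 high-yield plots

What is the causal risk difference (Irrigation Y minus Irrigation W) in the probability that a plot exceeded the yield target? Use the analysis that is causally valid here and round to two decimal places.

-0.29

The stratified and pooled comparisons disagree (Irrigation Y wins within each mid-season canopy; Irrigation W wins overall), so the answer turns on the causal role of mid-season canopy.
Mid-season canopy is downstream of the irrigation. One should not condition on a consequence of treatment, so the overall rates are the right comparison.
The causal difference is the pooled difference: 0.436 − 0.723 = -0.287.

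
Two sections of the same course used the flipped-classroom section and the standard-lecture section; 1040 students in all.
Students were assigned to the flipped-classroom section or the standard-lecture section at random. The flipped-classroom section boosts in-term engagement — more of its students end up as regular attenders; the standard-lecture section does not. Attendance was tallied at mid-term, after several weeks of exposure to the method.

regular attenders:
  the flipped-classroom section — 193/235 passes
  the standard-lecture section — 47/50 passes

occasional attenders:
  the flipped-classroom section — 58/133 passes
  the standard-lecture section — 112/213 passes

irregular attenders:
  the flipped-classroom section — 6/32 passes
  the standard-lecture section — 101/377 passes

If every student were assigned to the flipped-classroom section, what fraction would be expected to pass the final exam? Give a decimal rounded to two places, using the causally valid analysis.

the standard-lecture section is higher inside every mid-term attendance stratum but the flipped-classroom section is higher in aggregate. Whether to stratify depends on how mid-term attendance relates to the teaching method.
Stratifying would compare teaching methods among students the teaching methods themselves sorted into mid-term attendance groups — a form of selection on an intermediate. The unconditioned pooled rates give the total causal effect.
So P(outcome | do(the flipped-classroom section)) is just the pooled rate for the flipped-classroom section: 257/400 = 0.642.

0.64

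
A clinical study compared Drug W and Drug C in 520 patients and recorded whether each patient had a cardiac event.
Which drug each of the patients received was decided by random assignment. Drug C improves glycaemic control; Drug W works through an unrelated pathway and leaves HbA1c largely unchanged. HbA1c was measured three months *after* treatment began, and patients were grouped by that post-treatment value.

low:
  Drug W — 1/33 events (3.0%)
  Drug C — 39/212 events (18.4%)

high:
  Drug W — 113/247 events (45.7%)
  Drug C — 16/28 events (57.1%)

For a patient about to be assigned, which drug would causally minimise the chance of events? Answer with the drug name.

HbA1c lies on the pathway drug → HbA1c → outcome, so adjusting for it blocks the indirect effect. For the total causal effect of drug, use the unadjusted pooled rates.
Pooled: Drug W 40.7% vs Drug C 22.9%; Drug C is lower overall.

Drug C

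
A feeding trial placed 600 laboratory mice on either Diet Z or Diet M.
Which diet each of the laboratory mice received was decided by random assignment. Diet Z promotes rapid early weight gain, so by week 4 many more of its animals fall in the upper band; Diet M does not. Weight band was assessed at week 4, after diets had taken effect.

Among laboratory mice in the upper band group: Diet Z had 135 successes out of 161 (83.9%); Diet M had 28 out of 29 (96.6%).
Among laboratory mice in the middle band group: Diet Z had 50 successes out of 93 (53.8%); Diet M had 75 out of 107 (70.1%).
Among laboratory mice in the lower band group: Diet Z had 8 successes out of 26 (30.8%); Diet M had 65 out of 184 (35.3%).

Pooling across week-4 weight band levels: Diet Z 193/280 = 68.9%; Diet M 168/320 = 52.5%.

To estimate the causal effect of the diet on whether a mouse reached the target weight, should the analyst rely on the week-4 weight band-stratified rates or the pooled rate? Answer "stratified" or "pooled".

Week-4 weight band here is a post-treatment variable shaped by the diet; conditioning on it would introduce bias rather than remove it. The overall comparison is the causal one.
Pooled: Diet Z 68.9% vs Diet M 52.5%; Diet Z is higher overall.

pooled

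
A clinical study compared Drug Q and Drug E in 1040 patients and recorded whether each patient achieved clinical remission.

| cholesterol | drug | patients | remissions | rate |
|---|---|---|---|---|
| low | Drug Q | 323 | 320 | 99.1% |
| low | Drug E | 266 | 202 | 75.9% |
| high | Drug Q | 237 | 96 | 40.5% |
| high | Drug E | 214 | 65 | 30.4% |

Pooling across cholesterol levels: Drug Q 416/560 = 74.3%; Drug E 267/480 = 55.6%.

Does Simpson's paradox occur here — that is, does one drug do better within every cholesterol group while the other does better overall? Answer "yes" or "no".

no

Within each cholesterol level (low 99.1% vs 75.9%; high 40.5% vs 30.4%), Drug Q has the higher rate every time. Pooled: 74.3% vs 55.6% — Drug Q has the higher rate overall. They agree.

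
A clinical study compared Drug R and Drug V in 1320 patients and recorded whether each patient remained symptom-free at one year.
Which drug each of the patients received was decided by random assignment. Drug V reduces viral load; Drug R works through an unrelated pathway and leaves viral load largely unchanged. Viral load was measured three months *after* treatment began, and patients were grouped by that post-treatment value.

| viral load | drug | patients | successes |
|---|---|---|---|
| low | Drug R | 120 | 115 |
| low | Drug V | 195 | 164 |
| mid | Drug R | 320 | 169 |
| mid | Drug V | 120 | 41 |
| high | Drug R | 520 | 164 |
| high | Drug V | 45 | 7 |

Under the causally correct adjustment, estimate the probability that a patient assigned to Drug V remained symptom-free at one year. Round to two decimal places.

Viral load is downstream of the drug. One should not condition on a consequence of treatment, so the overall rates are the right comparison.
So P(outcome | do(Drug V)) is just the pooled rate for Drug V: 212/360 = 0.589.

0.59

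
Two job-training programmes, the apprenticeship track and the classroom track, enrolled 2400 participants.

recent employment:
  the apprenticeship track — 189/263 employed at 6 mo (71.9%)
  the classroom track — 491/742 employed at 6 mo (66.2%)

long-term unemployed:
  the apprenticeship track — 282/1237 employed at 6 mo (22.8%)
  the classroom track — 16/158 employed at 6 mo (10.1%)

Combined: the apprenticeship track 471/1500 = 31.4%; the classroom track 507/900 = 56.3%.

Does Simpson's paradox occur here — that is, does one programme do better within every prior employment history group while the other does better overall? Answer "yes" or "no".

Within each prior employment history level (recent employment 71.9% vs 66.2%; long-term unemployed 22.8% vs 10.1%), the apprenticeship track has the higher rate every time. Pooled: 31.4% vs 56.3% — the classroom track has the higher rate overall. The two comparisons disagree.

yes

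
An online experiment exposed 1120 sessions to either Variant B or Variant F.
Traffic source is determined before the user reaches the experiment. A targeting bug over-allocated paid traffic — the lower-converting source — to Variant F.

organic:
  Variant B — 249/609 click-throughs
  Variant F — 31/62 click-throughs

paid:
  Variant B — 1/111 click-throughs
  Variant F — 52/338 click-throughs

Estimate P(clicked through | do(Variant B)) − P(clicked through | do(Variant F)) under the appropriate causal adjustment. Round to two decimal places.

Traffic source is set before the variant has any effect — it is not caused by the variant — and it independently drives the outcome. That makes it a confounder, so the causal comparison is within traffic source levels.
Adjusting over the population distribution of traffic source: 0.599·(0.409−0.500) + 0.401·(0.009−0.154) = -0.113.

-0.11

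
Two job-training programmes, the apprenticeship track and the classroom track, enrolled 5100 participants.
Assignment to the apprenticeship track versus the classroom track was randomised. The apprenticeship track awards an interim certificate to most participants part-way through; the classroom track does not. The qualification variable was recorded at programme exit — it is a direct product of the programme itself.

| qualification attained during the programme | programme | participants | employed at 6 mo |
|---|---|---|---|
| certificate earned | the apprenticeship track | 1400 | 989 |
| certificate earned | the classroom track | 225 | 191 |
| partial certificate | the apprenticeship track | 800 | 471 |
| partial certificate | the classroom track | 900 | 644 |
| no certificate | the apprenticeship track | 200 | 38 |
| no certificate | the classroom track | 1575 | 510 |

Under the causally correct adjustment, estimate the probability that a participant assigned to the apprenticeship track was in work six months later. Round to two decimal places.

0.62

Because the programme influences qualification attained during the programme, qualification attained during the programme is a post-treatment mediator, not a confounder. Stratifying on it would bias the estimate; the causal effect is the crude pooled difference.
So P(outcome | do(the apprenticeship track)) is just the pooled rate for the apprenticeship track: 1498/2400 = 0.624.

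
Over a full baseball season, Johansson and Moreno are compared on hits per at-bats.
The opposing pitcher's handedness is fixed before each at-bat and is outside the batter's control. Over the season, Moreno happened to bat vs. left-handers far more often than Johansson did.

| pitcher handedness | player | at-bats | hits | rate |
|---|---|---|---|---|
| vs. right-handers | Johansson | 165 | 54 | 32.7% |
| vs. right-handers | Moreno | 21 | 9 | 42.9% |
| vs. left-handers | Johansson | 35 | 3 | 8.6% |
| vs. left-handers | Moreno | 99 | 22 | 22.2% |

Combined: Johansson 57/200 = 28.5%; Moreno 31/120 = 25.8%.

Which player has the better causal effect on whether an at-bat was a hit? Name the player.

The imbalance in pitcher handedness arose from how at-bats were allocated, not from anything the player did; and pitcher handedness independently affects the outcome. The pooled gap is confounded — condition on pitcher handedness.
Within each level — vs. right-handers: 32.7% vs 42.9%; vs. left-handers: 8.6% vs 22.2% — Moreno is higher every time.

Moreno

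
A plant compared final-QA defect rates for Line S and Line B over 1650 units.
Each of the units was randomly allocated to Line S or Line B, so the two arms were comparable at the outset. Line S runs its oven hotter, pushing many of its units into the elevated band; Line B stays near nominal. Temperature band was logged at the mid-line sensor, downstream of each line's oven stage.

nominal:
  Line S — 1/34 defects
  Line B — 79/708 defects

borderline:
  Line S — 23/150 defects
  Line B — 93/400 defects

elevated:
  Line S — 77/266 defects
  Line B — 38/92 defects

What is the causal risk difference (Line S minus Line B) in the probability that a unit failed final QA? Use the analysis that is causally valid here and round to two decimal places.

The distribution of in-process temperature band is itself part of what the line does — it is an intermediate outcome. Holding it fixed would remove that part of the effect; the total effect is the pooled difference.
The causal difference is the pooled difference: 0.224 − 0.175 = +0.049.

+0.05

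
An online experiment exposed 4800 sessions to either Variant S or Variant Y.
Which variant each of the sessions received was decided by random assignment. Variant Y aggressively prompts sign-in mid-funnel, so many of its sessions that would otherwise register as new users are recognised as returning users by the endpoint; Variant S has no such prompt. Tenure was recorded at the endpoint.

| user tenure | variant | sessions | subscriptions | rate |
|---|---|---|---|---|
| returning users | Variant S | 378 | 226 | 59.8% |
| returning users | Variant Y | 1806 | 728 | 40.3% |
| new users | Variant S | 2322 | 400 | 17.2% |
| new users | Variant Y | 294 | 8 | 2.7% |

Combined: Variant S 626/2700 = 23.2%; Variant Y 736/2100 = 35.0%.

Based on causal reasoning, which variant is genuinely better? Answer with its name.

User tenure lies on the pathway variant → user tenure → outcome, so adjusting for it blocks the indirect effect. For the total causal effect of variant, use the unadjusted pooled rates.
Pooled: Variant S 23.2% vs Variant Y 35.0%; Variant Y is higher overall.

Variant Y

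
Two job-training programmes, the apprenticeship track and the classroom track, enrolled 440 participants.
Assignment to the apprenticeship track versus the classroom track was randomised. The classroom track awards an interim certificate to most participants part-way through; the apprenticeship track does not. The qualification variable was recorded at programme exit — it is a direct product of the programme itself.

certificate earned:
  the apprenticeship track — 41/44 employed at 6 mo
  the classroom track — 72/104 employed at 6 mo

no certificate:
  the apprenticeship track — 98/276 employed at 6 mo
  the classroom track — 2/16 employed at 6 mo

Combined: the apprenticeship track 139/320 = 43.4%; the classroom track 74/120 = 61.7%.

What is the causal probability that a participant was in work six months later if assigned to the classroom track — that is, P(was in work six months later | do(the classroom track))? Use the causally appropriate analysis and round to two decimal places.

0.62

Because the programme influences qualification attained during the programme, qualification attained during the programme is a post-treatment mediator, not a confounder. Stratifying on it would bias the estimate; the causal effect is the crude pooled difference.
So P(outcome | do(the classroom track)) is just the pooled rate for the classroom track: 74/120 = 0.617.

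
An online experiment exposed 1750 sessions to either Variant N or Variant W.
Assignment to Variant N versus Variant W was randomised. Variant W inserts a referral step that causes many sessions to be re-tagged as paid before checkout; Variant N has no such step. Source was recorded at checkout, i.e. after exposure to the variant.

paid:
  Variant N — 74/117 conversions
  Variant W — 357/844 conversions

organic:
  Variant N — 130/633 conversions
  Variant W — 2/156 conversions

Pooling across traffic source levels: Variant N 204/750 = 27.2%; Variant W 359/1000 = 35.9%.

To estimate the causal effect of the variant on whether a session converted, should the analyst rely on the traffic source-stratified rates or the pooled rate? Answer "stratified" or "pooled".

The distribution of traffic source is itself part of what the variant does — it is an intermediate outcome. Holding it fixed would remove that part of the effect; the total effect is the pooled difference.
Pooled: Variant N 27.2% vs Variant W 35.9%; Variant W is higher overall.

pooled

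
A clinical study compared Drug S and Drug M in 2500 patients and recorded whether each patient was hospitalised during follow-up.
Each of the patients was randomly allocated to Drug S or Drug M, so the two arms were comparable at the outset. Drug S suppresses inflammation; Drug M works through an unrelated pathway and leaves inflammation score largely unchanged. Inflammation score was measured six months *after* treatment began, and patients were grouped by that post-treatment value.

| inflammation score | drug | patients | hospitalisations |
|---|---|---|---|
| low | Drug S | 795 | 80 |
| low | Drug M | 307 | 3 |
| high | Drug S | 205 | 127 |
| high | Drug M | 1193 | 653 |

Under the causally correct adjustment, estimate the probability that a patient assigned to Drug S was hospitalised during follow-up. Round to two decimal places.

Inflammation score lies on the pathway drug → inflammation score → outcome, so adjusting for it blocks the indirect effect. For the total causal effect of drug, use the unadjusted pooled rates.
So P(outcome | do(Drug S)) is just the pooled rate for Drug S: 207/1000 = 0.207.

0.21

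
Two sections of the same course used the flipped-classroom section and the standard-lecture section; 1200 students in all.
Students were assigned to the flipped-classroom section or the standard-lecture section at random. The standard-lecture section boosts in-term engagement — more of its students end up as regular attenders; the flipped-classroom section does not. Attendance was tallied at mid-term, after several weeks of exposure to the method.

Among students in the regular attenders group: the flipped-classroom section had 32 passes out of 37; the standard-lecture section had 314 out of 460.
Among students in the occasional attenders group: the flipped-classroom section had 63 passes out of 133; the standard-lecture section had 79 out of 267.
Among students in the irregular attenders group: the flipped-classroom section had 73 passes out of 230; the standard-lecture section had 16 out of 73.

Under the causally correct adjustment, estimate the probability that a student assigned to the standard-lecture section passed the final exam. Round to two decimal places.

the flipped-classroom section is higher inside every mid-term attendance stratum but the standard-lecture section is higher in aggregate. Whether to stratify depends on how mid-term attendance relates to the teaching method.
Mid-term attendance is recorded after the teaching method and is itself shifted by it — it sits on the causal path from teaching method to outcome. Conditioning on a mediator would strip out part of the effect we want; the pooled comparison gives the total causal effect.
So P(outcome | do(the standard-lecture section)) is just the pooled rate for the standard-lecture section: 409/800 = 0.511.

0.51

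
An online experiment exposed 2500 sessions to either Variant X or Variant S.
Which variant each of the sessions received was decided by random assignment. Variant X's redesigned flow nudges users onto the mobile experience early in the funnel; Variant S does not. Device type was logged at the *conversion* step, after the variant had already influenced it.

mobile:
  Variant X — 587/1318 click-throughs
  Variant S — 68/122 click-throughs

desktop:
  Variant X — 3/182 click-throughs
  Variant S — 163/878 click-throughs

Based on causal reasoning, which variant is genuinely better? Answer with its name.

Variant X

The stratified and pooled comparisons disagree (Variant S wins within each device type; Variant X wins overall), so the answer turns on the causal role of device type.
Device type is recorded after the variant and is itself shifted by it — it sits on the causal path from variant to outcome. Conditioning on a mediator would strip out part of the effect we want; the pooled comparison gives the total causal effect.
Pooled: Variant X 39.3% vs Variant S 23.1%; Variant X is higher overall.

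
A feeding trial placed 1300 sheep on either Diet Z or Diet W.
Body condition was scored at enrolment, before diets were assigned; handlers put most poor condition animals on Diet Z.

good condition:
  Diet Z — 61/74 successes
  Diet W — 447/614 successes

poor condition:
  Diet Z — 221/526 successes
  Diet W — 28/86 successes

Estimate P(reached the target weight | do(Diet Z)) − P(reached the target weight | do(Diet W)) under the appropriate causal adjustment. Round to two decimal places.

The stratified and pooled comparisons disagree (Diet Z wins within each starting body condition; Diet W wins overall), so the answer turns on the causal role of starting body condition.
Starting body condition is set before the diet has any effect — it is not caused by the diet — and it independently drives the outcome. That makes it a confounder, so the causal comparison is within starting body condition levels.
Adjusting over the population distribution of starting body condition: 0.529·(0.824−0.728) + 0.471·(0.420−0.326) = +0.095.

+0.10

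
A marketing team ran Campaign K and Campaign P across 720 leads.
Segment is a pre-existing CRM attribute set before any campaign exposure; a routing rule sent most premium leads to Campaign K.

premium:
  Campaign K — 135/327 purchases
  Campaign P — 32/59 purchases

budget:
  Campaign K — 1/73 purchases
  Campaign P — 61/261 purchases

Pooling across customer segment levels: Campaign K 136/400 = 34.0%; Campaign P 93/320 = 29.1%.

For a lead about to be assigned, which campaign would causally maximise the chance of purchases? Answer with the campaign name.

Campaign P

Customer segment satisfies the back-door criterion: it is not a descendant of the campaign, and it blocks the spurious path from campaign to outcome. Adjusting for it (i.e., using the within-customer segment rates) gives the causal effect.
Within each level — premium: 41.3% vs 54.2%; budget: 1.4% vs 23.4% — Campaign P is higher every time.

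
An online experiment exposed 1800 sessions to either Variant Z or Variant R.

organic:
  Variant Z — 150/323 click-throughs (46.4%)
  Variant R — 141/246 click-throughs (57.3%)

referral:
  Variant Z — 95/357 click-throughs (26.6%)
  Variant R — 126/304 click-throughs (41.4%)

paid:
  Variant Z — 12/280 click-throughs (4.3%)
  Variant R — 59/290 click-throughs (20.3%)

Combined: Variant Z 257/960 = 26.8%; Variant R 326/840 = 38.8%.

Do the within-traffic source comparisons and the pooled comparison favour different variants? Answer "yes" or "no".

no

Within each traffic source level (organic 46.4% vs 57.3%; referral 26.6% vs 41.4%; paid 4.3% vs 20.3%), Variant R has the higher rate every time. Pooled: 26.8% vs 38.8% — Variant R has the higher rate overall. They agree.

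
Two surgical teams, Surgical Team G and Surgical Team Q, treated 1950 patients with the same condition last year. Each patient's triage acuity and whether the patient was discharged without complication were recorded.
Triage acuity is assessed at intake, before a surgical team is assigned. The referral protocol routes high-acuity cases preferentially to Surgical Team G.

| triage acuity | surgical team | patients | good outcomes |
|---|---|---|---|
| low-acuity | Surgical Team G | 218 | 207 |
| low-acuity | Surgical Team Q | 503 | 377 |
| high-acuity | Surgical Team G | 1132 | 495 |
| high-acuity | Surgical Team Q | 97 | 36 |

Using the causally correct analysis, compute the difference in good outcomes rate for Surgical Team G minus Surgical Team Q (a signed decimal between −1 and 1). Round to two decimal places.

+0.12

Triage acuity satisfies the back-door criterion: it is not a descendant of the surgical team, and it blocks the spurious path from surgical team to outcome. Adjusting for it (i.e., using the within-triage acuity rates) gives the causal effect.
Adjusting over the population distribution of triage acuity: 0.370·(0.950−0.750) + 0.630·(0.437−0.371) = +0.116.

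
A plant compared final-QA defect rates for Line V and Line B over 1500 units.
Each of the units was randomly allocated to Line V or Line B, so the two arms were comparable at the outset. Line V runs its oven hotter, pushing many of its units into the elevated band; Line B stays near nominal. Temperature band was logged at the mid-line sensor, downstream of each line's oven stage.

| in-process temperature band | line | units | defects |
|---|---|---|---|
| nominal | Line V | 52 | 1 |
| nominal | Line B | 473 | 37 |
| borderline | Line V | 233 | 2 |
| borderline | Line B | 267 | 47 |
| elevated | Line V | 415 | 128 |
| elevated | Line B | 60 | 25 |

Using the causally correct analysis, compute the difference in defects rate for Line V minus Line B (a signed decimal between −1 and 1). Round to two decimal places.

The stratified and pooled comparisons disagree (Line V wins within each in-process temperature band; Line B wins overall), so the answer turns on the causal role of in-process temperature band.
In-process temperature band is downstream of the line. One should not condition on a consequence of treatment, so the overall rates are the right comparison.
The causal difference is the pooled difference: 0.187 − 0.136 = +0.051.

+0.05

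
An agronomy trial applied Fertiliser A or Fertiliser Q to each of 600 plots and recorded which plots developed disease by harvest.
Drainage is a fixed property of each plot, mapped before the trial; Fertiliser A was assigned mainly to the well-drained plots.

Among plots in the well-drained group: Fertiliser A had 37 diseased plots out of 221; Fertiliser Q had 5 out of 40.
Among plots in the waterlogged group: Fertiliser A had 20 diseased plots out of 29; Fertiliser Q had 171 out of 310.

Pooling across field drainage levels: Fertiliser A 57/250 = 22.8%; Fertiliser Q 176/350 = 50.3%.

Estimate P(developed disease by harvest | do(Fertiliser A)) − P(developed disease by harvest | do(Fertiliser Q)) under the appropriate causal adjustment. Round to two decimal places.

+0.10

The field drainage-specific comparison favours Fertiliser Q throughout, but the pooled figures favour Fertiliser A. The question is whether to condition on field drainage.
Field drainage is set before the fertiliser has any effect — it is not caused by the fertiliser — and it independently drives the outcome. That makes it a confounder, so the causal comparison is within field drainage levels.
Adjusting over the population distribution of field drainage: 0.435·(0.167−0.125) + 0.565·(0.690−0.552) = +0.096.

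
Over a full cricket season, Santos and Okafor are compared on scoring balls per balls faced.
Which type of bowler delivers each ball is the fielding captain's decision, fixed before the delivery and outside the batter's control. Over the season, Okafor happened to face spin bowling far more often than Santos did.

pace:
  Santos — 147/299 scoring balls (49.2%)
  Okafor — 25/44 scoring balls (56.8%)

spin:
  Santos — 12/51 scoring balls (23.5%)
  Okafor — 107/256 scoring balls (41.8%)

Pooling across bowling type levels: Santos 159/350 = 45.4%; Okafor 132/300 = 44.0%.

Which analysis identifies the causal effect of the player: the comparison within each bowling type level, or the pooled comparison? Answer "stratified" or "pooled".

stratified

Okafor is higher inside every bowling type stratum but Santos is higher in aggregate. Whether to stratify depends on how bowling type relates to the player.
Bowling type satisfies the back-door criterion: it is not a descendant of the player, and it blocks the spurious path from player to outcome. Adjusting for it (i.e., using the within-bowling type rates) gives the causal effect.
Within each level — pace: 49.2% vs 56.8%; spin: 23.5% vs 41.8% — Okafor is higher every time.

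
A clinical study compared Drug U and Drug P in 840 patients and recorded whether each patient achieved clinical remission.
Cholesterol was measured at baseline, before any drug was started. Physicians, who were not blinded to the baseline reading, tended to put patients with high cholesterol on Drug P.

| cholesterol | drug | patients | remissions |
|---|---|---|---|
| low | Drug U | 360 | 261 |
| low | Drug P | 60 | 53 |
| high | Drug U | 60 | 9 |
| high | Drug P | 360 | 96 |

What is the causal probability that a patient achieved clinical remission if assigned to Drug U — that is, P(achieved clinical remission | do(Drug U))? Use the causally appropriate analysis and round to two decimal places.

The stratified and pooled comparisons disagree (Drug P wins within each cholesterol; Drug U wins overall), so the answer turns on the causal role of cholesterol.
Cholesterol is set before the drug has any effect — it is not caused by the drug — and it independently drives the outcome. That makes it a confounder, so the causal comparison is within cholesterol levels.
Standardising Drug U to the population cholesterol mix: 0.500·261/360 + 0.500·9/60 = 0.438.

0.44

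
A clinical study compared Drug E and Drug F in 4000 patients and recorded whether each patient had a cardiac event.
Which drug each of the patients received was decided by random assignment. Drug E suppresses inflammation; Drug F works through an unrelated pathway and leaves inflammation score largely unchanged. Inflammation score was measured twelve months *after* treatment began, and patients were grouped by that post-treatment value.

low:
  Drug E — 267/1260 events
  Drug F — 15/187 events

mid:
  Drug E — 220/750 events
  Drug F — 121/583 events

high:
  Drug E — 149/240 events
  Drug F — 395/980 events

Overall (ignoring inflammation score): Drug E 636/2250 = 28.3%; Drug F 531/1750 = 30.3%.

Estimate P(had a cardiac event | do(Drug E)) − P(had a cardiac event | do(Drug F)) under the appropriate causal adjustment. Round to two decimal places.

Drug F is lower inside every inflammation score stratum but Drug E is lower in aggregate. Whether to stratify depends on how inflammation score relates to the drug.
Inflammation score is recorded after the drug and is itself shifted by it — it sits on the causal path from drug to outcome. Conditioning on a mediator would strip out part of the effect we want; the pooled comparison gives the total causal effect.
The causal difference is the pooled difference: 0.283 − 0.303 = -0.021.

-0.02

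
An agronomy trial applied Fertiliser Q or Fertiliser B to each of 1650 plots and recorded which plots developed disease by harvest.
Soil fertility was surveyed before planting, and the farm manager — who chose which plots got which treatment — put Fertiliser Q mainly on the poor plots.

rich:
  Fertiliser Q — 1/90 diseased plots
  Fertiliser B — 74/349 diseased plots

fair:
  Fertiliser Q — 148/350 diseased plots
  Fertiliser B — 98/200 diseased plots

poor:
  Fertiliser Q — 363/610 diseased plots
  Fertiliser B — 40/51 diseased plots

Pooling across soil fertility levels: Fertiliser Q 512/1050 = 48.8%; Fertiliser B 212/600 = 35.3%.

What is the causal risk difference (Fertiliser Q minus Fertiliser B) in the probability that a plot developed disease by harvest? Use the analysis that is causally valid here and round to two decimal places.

-0.15

Soil fertility differs across fertilisers for reasons unrelated to any effect of the fertiliser itself, and it separately predicts the outcome — a classic confounder. We must compare within soil fertility levels.
Adjusting over the population distribution of soil fertility: 0.266·(0.011−0.212) + 0.333·(0.423−0.490) + 0.401·(0.595−0.784) = -0.152.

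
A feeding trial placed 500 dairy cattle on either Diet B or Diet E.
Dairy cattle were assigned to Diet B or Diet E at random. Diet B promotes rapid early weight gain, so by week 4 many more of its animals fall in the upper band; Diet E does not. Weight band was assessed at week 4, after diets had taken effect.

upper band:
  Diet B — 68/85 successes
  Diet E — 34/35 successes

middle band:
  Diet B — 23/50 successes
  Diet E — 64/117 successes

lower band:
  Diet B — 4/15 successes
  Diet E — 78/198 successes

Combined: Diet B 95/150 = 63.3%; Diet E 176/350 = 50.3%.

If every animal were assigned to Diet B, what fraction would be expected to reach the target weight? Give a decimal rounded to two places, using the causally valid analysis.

0.63

Diet E is higher inside every week-4 weight band stratum but Diet B is higher in aggregate. Whether to stratify depends on how week-4 weight band relates to the diet.
Because the diet influences week-4 weight band, week-4 weight band is a post-treatment mediator, not a confounder. Stratifying on it would bias the estimate; the causal effect is the crude pooled difference.
So P(outcome | do(Diet B)) is just the pooled rate for Diet B: 95/150 = 0.633.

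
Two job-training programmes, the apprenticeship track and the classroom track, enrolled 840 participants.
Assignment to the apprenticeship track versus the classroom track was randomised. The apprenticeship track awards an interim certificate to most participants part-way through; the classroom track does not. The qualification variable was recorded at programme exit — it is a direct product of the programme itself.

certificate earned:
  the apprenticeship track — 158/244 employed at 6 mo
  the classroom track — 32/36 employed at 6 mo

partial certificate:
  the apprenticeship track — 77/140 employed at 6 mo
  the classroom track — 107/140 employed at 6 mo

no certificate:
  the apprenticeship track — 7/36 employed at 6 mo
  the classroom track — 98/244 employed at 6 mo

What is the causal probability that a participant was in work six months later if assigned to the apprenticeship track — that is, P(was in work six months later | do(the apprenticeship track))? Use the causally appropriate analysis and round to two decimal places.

0.58

Qualification attained during the programme is recorded after the programme and is itself shifted by it — it sits on the causal path from programme to outcome. Conditioning on a mediator would strip out part of the effect we want; the pooled comparison gives the total causal effect.
So P(outcome | do(the apprenticeship track)) is just the pooled rate for the apprenticeship track: 242/420 = 0.576.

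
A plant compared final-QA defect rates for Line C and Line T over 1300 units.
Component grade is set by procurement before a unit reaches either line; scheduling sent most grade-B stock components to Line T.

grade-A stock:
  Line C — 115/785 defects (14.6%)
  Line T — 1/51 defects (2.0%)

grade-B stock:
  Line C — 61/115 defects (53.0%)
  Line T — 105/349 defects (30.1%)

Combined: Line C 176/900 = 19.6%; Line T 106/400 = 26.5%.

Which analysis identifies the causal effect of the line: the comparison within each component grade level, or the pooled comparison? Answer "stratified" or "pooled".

stratified

Nothing the line does changes component grade; the imbalance is an allocation artefact. With component grade also predicting the outcome, the pooled figure is confounded, and the within-stratum comparison is the causal one.
Within each level — grade-A stock: 14.6% vs 2.0%; grade-B stock: 53.0% vs 30.1% — Line T is lower every time.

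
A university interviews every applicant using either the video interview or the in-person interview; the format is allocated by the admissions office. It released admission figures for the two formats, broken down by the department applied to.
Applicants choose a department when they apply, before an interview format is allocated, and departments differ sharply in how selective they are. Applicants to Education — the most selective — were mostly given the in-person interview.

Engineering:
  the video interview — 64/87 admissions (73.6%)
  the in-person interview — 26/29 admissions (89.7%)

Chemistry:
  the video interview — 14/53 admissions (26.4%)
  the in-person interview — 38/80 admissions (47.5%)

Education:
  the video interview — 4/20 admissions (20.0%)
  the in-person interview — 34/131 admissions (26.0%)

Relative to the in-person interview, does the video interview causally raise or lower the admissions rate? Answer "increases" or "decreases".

decreases

The stratified and pooled comparisons disagree (the in-person interview wins within each department; the video interview wins overall), so the answer turns on the causal role of department.
The imbalance in department arose from how applicants were allocated, not from anything the interview format did; and department independently affects the outcome. The pooled gap is confounded — condition on department.
Within each level — Engineering: 73.6% vs 89.7%; Chemistry: 26.4% vs 47.5%; Education: 20.0% vs 26.0% — the in-person interview is higher every time.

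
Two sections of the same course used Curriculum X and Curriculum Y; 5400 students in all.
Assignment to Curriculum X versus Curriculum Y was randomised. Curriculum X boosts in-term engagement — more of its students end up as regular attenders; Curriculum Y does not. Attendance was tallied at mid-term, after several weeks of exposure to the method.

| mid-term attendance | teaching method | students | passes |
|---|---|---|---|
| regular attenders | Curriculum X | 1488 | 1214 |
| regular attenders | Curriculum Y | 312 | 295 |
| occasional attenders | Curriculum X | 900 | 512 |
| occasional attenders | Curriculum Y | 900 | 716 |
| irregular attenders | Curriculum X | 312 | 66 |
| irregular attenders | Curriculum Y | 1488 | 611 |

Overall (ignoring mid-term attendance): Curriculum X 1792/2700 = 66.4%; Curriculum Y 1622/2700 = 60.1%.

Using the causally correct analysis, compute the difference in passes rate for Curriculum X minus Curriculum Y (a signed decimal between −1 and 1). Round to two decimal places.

The mid-term attendance-specific comparison favours Curriculum Y throughout, but the pooled figures favour Curriculum X. The question is whether to condition on mid-term attendance.
Because the teaching method influences mid-term attendance, mid-term attendance is a post-treatment mediator, not a confounder. Stratifying on it would bias the estimate; the causal effect is the crude pooled difference.
The causal difference is the pooled difference: 0.664 − 0.601 = +0.063.

+0.06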